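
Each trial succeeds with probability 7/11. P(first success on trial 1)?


Geometric: P(X=1) = (1-p)^(k-1)×p = (4/11)^0×7/11 = 7/11

P(X=1) = 7/11 ≈ 63.64%


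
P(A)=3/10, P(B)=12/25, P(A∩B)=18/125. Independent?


P(A)×P(B) = 18/125
P(A∩B) = 18/125
Equal ✓ → Independent

Yes, independent


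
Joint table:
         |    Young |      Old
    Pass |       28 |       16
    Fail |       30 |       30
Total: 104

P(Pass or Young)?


P(Pass∨Young) = P(Pass) + P(Young) - P(Pass∧Young)
= (44 + 58 - 28)/104 = 74/104 = 37/52

P = 37/52 ≈ 71.15%


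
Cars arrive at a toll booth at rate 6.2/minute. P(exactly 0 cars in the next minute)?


Poisson(λ=6.2): P(X=0) = e^(-λ)×λ^k/k!
= e^(-6.2) × 6.2^0 / 0!
≈ 0.002029430636 × 1 / 1 ≈ 0.002029

P(X=0) ≈ 0.002029 ≈ 0.20%


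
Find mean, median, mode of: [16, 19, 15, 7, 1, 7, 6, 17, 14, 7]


Sorted: [1, 6, 7, 7, 7, 14, 15, 16, 17, 19]
Mean = 109/10
Median = 21/2
Freq: {16: 1, 19: 1, 15: 1, 7: 3, 1: 1, 6: 1, 17: 1, 14: 1}
Mode: [7]

Mean=109/10, Median=21/2, Mode=7


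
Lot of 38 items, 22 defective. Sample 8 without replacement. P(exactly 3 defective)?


Hypergeometric: C(22,3)×C(16,5)/C(38,8)
= 1540×4368/48903492 = 50960/370481

P(X=3) = 50960/370481 ≈ 13.76%


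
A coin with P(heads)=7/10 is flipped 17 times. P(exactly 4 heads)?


Binomial: P(X=4) = C(17,4)×p^4×(1-p)^13
= 2380 × 2401/10000 × 1594323/10000000000000 = 455528373237/5000000000000000

P(X=4) = 455528373237/5000000000000000 ≈ 0.01%


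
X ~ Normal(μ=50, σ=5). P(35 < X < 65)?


z₁=(35-50)/5=-3.0, z₂=(65-50)/5=3.0
P = Φ(3.0) - Φ(-3.0) = 0.998650 - 0.001350 = 0.997300 ≈ 0.9973

P(35 < X < 65) ≈ 0.9973


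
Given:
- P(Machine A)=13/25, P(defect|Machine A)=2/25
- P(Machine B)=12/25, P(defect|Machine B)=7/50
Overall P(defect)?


P(B) = Σ P(B|Aᵢ)×P(Aᵢ)
  2/25×13/25 = 26/625
  7/50×12/25 = 42/625
Sum = 68/625

P(defect) = 68/625 ≈ 10.88%


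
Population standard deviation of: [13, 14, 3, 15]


Mean = 45/4
  (13-45/4)²=49/16
  (14-45/4)²=121/16
  (3-45/4)²=1089/16
  (15-45/4)²=225/16
Σ(x-μ)² = 371/4
σ² = (371/4)/4 = 371/16

σ = √(371/16) ≈ 4.8153


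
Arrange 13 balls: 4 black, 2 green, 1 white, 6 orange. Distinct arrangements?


13!/(4!×2!×1!×6!) = 180180

180180


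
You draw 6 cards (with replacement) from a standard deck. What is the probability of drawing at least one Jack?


P(not a Jack) = 48/52 = 12/13
P(none in 6 draws) = (12/13)^6 = 2985984/4826809
P(≥1 Jack) = 1 - 2985984/4826809 = 1840825/4826809

P = 1840825/4826809 ≈ 38.14%


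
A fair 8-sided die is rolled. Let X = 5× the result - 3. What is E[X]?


E[die] = (1+8)/2 = 9/2
E[X] = 5×9/2 - 3 = 39/2

E[X] = 39/2


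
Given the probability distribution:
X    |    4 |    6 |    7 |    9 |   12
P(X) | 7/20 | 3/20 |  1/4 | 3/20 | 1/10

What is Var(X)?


E[X] = 33/5
E[X²] = 249/5
Var(X) = E[X²] - (E[X])² = 249/5 - 1089/25 = 156/25

Var(X) = 156/25 ≈ 6.2400


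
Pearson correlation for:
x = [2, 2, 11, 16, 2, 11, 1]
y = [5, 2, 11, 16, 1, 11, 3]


n=7, Σx=45, Σy=49, Σxy=517, Σx²=511, Σy²=537
r = (7×517 - 45×49)/√((7×511 - 45²)(7×537 - 49²))
= 1414/√(1552×1358) = 1414/√2107616 ≈ 1414/1451.7631 ≈ 0.9740

r ≈ 0.9740


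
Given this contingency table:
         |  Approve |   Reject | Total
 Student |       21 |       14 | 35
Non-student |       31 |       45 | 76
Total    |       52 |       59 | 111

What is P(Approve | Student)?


P(Approve | Student) = 21/(21+14) = 21/35 = 3/5

P(Approve|Student) = 3/5 ≈ 60.00%


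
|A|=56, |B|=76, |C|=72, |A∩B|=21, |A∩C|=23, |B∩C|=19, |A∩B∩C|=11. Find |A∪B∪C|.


|A∪B∪C| = 56+76+72-21-23-19+11 = 152

|A∪B∪C| = 152


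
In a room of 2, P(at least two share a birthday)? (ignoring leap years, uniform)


P(all different) = Π(365-i)/365 for i=0..1
= 0.997260
P(match) = 1 - 0.997260 = 0.002740

P ≈ 0.0027 ≈ 0.27%


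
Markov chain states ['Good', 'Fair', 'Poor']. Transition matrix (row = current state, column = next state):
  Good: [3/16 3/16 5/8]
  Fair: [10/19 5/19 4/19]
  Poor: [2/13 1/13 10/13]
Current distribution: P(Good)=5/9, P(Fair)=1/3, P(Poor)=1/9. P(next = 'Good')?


P(next=Good) = Σᵢ P(now=i)×P(i→Good)
= 5/9×3/16 + 1/3×10/19 + 1/9×2/13
= 5/48 + 10/57 + 2/117 = 10553/35568

P = 10553/35568 ≈ 0.2967


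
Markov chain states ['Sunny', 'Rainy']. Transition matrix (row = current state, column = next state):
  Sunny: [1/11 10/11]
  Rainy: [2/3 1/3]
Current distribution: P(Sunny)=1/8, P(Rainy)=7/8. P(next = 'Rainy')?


P(next=Rainy) = Σᵢ P(now=i)×P(i→Rainy)
= 1/8×10/11 + 7/8×1/3
= 5/44 + 7/24 = 107/264

P = 107/264 ≈ 0.4053


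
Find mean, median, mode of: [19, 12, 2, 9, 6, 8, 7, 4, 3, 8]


Sorted: [2, 3, 4, 6, 7, 8, 8, 9, 12, 19]
Mean = 78/10 = 39/5
Median = 15/2
Freq: {19: 1, 12: 1, 2: 1, 9: 1, 6: 1, 8: 2, 7: 1, 4: 1, 3: 1}
Mode: [8]

Mean=39/5, Median=15/2, Mode=8


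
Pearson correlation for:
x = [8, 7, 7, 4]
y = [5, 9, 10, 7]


n=4, Σx=26, Σy=31, Σxy=201, Σx²=178, Σy²=255
r = (4×201 - 26×31)/√((4×178 - 26²)(4×255 - 31²))
= -2/√(36×59) = -2/√2124 ≈ -2/46.0869 ≈ -0.0434

r ≈ -0.0434


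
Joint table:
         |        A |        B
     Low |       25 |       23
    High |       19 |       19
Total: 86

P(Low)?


P(Low) = (25+23)/86 = 48/86 = 24/43

P(Low) = 24/43 ≈ 55.81%


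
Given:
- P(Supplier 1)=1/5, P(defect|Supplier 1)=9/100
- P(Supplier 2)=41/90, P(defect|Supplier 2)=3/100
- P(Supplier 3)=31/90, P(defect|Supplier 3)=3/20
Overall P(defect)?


P(B) = Σ P(B|Aᵢ)×P(Aᵢ)
  9/100×1/5 = 9/500
  3/100×41/90 = 41/3000
  3/20×31/90 = 31/600
Sum = 1/12

P(defect) = 1/12 ≈ 8.33%


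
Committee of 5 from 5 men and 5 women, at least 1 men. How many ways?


Count by #men:
  1M,4W: C(5,1)×C(5,4)=25
  2M,3W: C(5,2)×C(5,3)=100
  3M,2W: C(5,3)×C(5,2)=100
  4M,1W: C(5,4)×C(5,1)=25
  5M,0W: C(5,5)×C(5,0)=1
Total = 251

251


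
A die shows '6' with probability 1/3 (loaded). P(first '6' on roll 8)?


Geometric: P(X=8) = (1-p)^(k-1)×p = (2/3)^7×1/3 = 128/6561

P(X=8) = 128/6561 ≈ 1.95%


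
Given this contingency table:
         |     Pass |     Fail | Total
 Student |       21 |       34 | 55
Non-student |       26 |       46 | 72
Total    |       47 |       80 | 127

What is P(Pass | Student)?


P(Pass | Student) = 21/(21+34) = 21/55

P(Pass|Student) = 21/55 ≈ 38.18%


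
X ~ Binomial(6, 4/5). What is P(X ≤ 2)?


P(X ≤ 2) = Σ P(X=i) for i=0..2
P(X=0) = 1/15625
P(X=1) = 24/15625
P(X=2) = 48/3125
Sum = 53/3125

P(X ≤ 2) = 53/3125 ≈ 1.70%


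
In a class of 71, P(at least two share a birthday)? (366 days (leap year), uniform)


P(all different) = Π(366-i)/366 for i=0..70
= 0.000694
P(match) = 1 - 0.000694 = 0.999306

P ≈ 0.9993 ≈ 99.93%


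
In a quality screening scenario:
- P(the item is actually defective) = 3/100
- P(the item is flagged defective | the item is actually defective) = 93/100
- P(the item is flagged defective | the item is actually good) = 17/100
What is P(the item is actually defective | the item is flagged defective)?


Using Bayes' theorem:
P(A|B) = P(B|A)·P(A) / P(B)

P(the item is flagged defective) = 93/100 × 3/100 + 17/100 × 97/100
= 279/10000 + 1649/10000 = 241/1250

P(the item is actually defective|the item is flagged defective) = (279/10000) / (241/1250) = 279/1928

P(the item is actually defective|the item is flagged defective) = 279/1928 ≈ 14.47%


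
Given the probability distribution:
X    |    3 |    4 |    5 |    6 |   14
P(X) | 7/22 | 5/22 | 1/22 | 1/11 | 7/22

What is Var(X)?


E[X] = 78/11
E[X²] = 806/11
Var(X) = E[X²] - (E[X])² = 806/11 - 6084/121 = 2782/121

Var(X) = 2782/121 ≈ 22.9917


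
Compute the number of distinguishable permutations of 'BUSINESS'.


Letters: 8, freq: {'B': 1, 'U': 1, 'S': 3, 'I': 1, 'N': 1, 'E': 1}
8!/(1!×1!×3!×1!×1!×1!) = 40320/6 = 6720

6720


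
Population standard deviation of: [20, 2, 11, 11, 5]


Mean = 49/5
  (20-49/5)²=2601/25
  (2-49/5)²=1521/25
  (11-49/5)²=36/25
  (11-49/5)²=36/25
  (5-49/5)²=576/25
Σ(x-μ)² = 954/5
σ² = (954/5)/5 = 954/25

σ = √(954/25) ≈ 6.1774


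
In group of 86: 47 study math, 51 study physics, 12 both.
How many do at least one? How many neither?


|A∪B| = 47+51-12 = 86
Neither = 86-86 = 0

At least one: 86; Neither: 0


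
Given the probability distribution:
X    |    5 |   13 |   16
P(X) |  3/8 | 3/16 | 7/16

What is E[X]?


E[X] = Σ x·P(X=x)
= (5)×(3/8) + (13)×(3/16) + (16)×(7/16)
= 181/16

E[X] = 181/16


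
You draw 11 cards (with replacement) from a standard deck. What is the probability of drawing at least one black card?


P(not a black card) = 26/52 = 1/2
P(none in 11 draws) = (1/2)^11 = 1/2048
P(≥1 black card) = 1 - 1/2048 = 2047/2048

P = 2047/2048 ≈ 99.95%


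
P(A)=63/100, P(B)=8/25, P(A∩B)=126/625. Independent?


P(A)×P(B) = 126/625
P(A∩B) = 126/625
Equal ✓ → Independent

Yes, independent


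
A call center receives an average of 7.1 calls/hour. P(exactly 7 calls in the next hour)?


Poisson(λ=7.1): P(X=7) = e^(-λ)×λ^k/k!
= e^(-7.1) × 7.1^7 / 7!
≈ 0.0008251049233 × 909512.015839 / 5040 ≈ 0.148897

P(X=7) ≈ 0.148897 ≈ 14.89%


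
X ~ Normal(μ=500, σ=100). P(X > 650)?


z = (650-500)/100 = 1.5
P(X > 650) = 1 - P(Z ≤ 1.5) = 1 - 0.9332 = 0.0668

P(X > 650) ≈ 0.0668


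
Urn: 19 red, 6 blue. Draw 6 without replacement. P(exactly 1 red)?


Hypergeometric: C(19,1)×C(6,5)/C(25,6)
= 19×6/177100 = 57/88550

P(X=1) = 57/88550 ≈ 0.06%


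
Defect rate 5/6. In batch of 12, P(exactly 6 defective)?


Binomial: P(X=6) = C(12,6)×p^6×(1-p)^6
= 924 × 15625/46656 × 1/46656 = 1203125/181398528

P(X=6) = 1203125/181398528 ≈ 0.66%


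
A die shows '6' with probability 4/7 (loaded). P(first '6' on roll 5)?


Geometric: P(X=5) = (1-p)^(k-1)×p = (3/7)^4×4/7 = 324/16807

P(X=5) = 324/16807 ≈ 1.93%


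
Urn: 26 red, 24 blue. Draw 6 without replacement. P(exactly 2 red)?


Hypergeometric: C(26,2)×C(24,4)/C(50,6)
= 325×10626/15890700 = 143/658

P(X=2) = 143/658 ≈ 21.73%


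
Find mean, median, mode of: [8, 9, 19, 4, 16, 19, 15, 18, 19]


Sorted: [4, 8, 9, 15, 16, 18, 19, 19, 19]
Mean = 127/9
Median = 16
Freq: {8: 1, 9: 1, 19: 3, 4: 1, 16: 1, 15: 1, 18: 1}
Mode: [19]

Mean=127/9, Median=16, Mode=19


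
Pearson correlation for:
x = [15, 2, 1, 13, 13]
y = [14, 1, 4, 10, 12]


n=5, Σx=44, Σy=41, Σxy=502, Σx²=568, Σy²=457
r = (5×502 - 44×41)/√((5×568 - 44²)(5×457 - 41²))
= 706/√(904×604) = 706/√546016 ≈ 706/738.9290 ≈ 0.9554

r ≈ 0.9554


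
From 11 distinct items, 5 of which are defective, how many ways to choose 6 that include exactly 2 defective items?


Choose 2 of the 5 defective items and 4 of the other 6 items:
C(5,2)×C(6,4) = 10×15 = 150

150


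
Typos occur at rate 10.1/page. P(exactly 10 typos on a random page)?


Poisson(λ=10.1): P(X=10) = e^(-λ)×λ^k/k!
= e^(-10.1) × 10.1^10 / 10!
≈ 4.107955523e-05 × 11046221254.1 / 3628800 ≈ 0.125048

P(X=10) ≈ 0.125048 ≈ 12.50%


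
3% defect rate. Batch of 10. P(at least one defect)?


P(all good) = (97/100)^10 = 73742412689492826049/100000000000000000000
P(≥1 defect) = 26257587310507173951/100000000000000000000

P = 26257587310507173951/100000000000000000000 ≈ 26.26%


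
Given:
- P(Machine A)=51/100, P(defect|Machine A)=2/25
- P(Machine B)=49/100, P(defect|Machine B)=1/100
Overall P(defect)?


P(B) = Σ P(B|Aᵢ)×P(Aᵢ)
  2/25×51/100 = 51/1250
  1/100×49/100 = 49/10000
Sum = 457/10000

P(defect) = 457/10000 ≈ 4.57%


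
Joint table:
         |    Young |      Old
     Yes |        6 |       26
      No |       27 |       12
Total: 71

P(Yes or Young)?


P(Yes∨Young) = P(Yes) + P(Young) - P(Yes∧Young)
= (32 + 33 - 6)/71 = 59/71

P = 59/71 ≈ 83.10%


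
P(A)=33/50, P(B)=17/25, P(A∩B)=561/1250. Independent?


P(A)×P(B) = 561/1250
P(A∩B) = 561/1250
Equal ✓ → Independent

Yes, independent


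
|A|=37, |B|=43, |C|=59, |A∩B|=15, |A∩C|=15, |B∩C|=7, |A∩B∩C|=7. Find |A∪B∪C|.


|A∪B∪C| = 37+43+59-15-15-7+7 = 109

|A∪B∪C| = 109


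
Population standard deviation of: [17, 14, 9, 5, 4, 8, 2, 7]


Mean = 66/8 = 33/4
  (17-33/4)²=1225/16
  (14-33/4)²=529/16
  (9-33/4)²=9/16
  (5-33/4)²=169/16
  (4-33/4)²=289/16
  (8-33/4)²=1/16
  (2-33/4)²=625/16
  (7-33/4)²=25/16
Σ(x-μ)² = 359/2
σ² = (359/2)/8 = 359/16

σ = √(359/16) ≈ 4.7368


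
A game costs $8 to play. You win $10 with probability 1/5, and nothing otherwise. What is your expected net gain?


E[gain] = (10-8)×1/5 + (-8)×4/5
= 2/5 - 32/5 = -6

Expected net gain = $-6 ≈ $-6.00


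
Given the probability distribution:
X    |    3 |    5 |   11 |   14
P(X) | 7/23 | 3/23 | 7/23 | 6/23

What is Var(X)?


E[X] = 197/23
E[X²] = 2161/23
Var(X) = E[X²] - (E[X])² = 2161/23 - 38809/529 = 10894/529

Var(X) = 10894/529 ≈ 20.5936


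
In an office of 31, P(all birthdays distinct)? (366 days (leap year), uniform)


P(all different) = Π(366-i)/366 for i=0..30
= (366/366)×(365/366)×...×(336/366)
= 0.270541

P ≈ 0.2705 ≈ 27.05%


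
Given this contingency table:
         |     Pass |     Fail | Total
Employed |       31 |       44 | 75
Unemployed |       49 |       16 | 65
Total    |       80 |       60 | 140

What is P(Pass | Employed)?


P(Pass | Employed) = 31/(31+44) = 31/75

P(Pass|Employed) = 31/75 ≈ 41.33%


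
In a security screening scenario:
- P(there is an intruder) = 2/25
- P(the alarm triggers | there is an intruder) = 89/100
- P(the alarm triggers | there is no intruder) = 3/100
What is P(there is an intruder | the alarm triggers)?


Using Bayes' theorem:
P(A|B) = P(B|A)·P(A) / P(B)

P(the alarm triggers) = 89/100 × 2/25 + 3/100 × 23/25
= 89/1250 + 69/2500 = 247/2500

P(there is an intruder|the alarm triggers) = (89/1250) / (247/2500) = 178/247

P(there is an intruder|the alarm triggers) = 178/247 ≈ 72.06%


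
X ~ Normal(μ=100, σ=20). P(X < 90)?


z = (90-100)/20 = -0.5
P(Z < -0.5) = 0.3085

P(X < 90) ≈ 0.3085


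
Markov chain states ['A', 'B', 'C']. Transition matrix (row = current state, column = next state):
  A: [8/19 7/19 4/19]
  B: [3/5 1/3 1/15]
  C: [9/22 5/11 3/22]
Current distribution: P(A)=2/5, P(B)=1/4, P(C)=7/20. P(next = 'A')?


P(next=A) = Σᵢ P(now=i)×P(i→A)
= 2/5×8/19 + 1/4×3/5 + 7/20×9/22
= 16/95 + 3/20 + 63/440 = 3859/8360

P = 3859/8360 ≈ 0.4616


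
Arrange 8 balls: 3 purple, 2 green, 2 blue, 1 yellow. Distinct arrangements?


8!/(3!×2!×2!×1!) = 1680

1680


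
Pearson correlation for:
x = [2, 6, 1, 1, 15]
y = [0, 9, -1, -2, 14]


n=5, Σx=25, Σy=20, Σxy=261, Σx²=267, Σy²=282
r = (5×261 - 25×20)/√((5×267 - 25²)(5×282 - 20²))
= 805/√(710×1010) = 805/√717100 ≈ 805/846.8176 ≈ 0.9506

r ≈ 0.9506


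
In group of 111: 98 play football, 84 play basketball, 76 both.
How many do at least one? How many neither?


|A∪B| = 98+84-76 = 106
Neither = 111-106 = 5

At least one: 106; Neither: 5


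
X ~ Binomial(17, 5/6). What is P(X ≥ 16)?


P(X ≥ 16) = Σ P(X=i) for i=16..17
P(X=16) = 2593994140625/16926659444736
P(X=17) = 762939453125/16926659444736
Sum = 1678466796875/8463329722368

P(X ≥ 16) = 1678466796875/8463329722368 ≈ 19.83%


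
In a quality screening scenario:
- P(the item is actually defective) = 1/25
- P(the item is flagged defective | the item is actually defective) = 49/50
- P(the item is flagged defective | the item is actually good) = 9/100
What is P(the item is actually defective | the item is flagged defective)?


Using Bayes' theorem:
P(A|B) = P(B|A)·P(A) / P(B)

P(the item is flagged defective) = 49/50 × 1/25 + 9/100 × 24/25
= 49/1250 + 54/625 = 157/1250

P(the item is actually defective|the item is flagged defective) = (49/1250) / (157/1250) = 49/157

P(the item is actually defective|the item is flagged defective) = 49/157 ≈ 31.21%


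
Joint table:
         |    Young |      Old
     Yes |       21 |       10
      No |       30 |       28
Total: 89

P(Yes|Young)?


P(Yes|Young) = 21/(21+30) = 21/51 = 7/17

P = 7/17 ≈ 41.18%


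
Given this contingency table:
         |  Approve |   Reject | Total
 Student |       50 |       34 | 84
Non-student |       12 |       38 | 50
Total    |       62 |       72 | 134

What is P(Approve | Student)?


P(Approve | Student) = 50/(50+34) = 50/84 = 25/42

P(Approve|Student) = 25/42 ≈ 59.52%


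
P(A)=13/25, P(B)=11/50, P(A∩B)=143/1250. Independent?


P(A)×P(B) = 143/1250
P(A∩B) = 143/1250
Equal ✓ → Independent

Yes, independent


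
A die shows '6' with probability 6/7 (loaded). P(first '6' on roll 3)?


Geometric: P(X=3) = (1-p)^(k-1)×p = (1/7)^2×6/7 = 6/343

P(X=3) = 6/343 ≈ 1.75%


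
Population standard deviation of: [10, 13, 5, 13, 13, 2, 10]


Mean = 66/7
  (10-66/7)²=16/49
  (13-66/7)²=625/49
  (5-66/7)²=961/49
  (13-66/7)²=625/49
  (13-66/7)²=625/49
  (2-66/7)²=2704/49
  (10-66/7)²=16/49
Σ(x-μ)² = 796/7
σ² = (796/7)/7 = 796/49

σ = √(796/49) ≈ 4.0305


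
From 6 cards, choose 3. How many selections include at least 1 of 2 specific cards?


Complement: C(6,3) - C(4,3) = 20 - 4 = 16

16


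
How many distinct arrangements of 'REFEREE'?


Letters: 7, freq: {'R': 2, 'E': 4, 'F': 1}
7!/(2!×4!×1!) = 5040/48 = 105

105


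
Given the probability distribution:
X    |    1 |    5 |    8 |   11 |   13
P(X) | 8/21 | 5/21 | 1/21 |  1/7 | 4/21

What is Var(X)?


E[X] = 6
E[X²] = 412/7
Var(X) = E[X²] - (E[X])² = 412/7 - 36 = 160/7

Var(X) = 160/7 ≈ 22.8571


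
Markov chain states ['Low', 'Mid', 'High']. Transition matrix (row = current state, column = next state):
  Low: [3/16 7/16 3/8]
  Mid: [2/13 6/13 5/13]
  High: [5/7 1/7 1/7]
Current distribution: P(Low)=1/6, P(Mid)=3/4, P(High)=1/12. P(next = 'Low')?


P(next=Low) = Σᵢ P(now=i)×P(i→Low)
= 1/6×3/16 + 3/4×2/13 + 1/12×5/7
= 1/32 + 3/26 + 5/84 = 1801/8736

P = 1801/8736 ≈ 0.2062


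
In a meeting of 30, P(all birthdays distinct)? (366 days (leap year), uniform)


P(all different) = Π(366-i)/366 for i=0..29
= (366/366)×(365/366)×...×(337/366)
= 0.294697

P ≈ 0.2947 ≈ 29.47%


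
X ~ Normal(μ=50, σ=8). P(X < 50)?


z = (50-50)/8 = 0.0
P(Z < 0.0) = 0.5000

P(X < 50) ≈ 0.5000


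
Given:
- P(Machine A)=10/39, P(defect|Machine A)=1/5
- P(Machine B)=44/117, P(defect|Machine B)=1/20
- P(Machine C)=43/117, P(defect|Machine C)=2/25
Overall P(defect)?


P(B) = Σ P(B|Aᵢ)×P(Aᵢ)
  1/5×10/39 = 2/39
  1/20×44/117 = 11/585
  2/25×43/117 = 86/2925
Sum = 97/975

P(defect) = 97/975 ≈ 9.95%


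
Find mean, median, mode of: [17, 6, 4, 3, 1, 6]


Sorted: [1, 3, 4, 6, 6, 17]
Mean = 37/6
Median = 5
Freq: {17: 1, 6: 2, 4: 1, 3: 1, 1: 1}
Mode: [6]

Mean=37/6, Median=5, Mode=6


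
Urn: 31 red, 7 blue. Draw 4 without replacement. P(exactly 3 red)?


Hypergeometric: C(31,3)×C(7,1)/C(38,4)
= 4495×7/73815 = 899/2109

P(X=3) = 899/2109 ≈ 42.63%


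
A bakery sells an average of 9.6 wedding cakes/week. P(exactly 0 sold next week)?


Poisson(λ=9.6): P(X=0) = e^(-λ)×λ^k/k!
= e^(-9.6) × 9.6^0 / 0!
≈ 6.772873649e-05 × 1 / 1 ≈ 0.000068

P(X=0) ≈ 0.000068 ≈ 0.01%


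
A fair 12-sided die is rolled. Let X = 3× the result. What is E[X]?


E[die] = (1+12)/2 = 13/2
E[X] = 3 × 13/2 = 39/2

E[X] = 39/2


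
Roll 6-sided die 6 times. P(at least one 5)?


P(no 5)^6 = (5/6)^6 = 15625/46656
P(≥1) = 1 - 15625/46656 = 31031/46656

P = 31031/46656 ≈ 66.51%


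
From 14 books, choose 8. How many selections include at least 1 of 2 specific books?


Complement: C(14,8) - C(12,8) = 3003 - 495 = 2508

2508


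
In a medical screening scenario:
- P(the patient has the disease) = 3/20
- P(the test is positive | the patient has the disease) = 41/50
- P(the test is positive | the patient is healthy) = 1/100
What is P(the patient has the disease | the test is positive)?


Using Bayes' theorem:
P(A|B) = P(B|A)·P(A) / P(B)

P(the test is positive) = 41/50 × 3/20 + 1/100 × 17/20
= 123/1000 + 17/2000 = 263/2000

P(the patient has the disease|the test is positive) = (123/1000) / (263/2000) = 246/263

P(the patient has the disease|the test is positive) = 246/263 ≈ 93.54%


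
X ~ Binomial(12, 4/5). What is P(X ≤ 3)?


P(X ≤ 3) = Σ P(X=i) for i=0..3
P(X=0) = 1/244140625
P(X=1) = 48/244140625
P(X=2) = 1056/244140625
P(X=3) = 2816/48828125
Sum = 3037/48828125

P(X ≤ 3) = 3037/48828125 ≈ 0.01%


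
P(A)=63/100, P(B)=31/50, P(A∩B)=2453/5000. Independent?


P(A)×P(B) = 1953/5000
P(A∩B) = 2453/5000
Not equal → NOT independent

No, not independent


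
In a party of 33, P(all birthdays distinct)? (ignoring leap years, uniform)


P(all different) = Π(365-i)/365 for i=0..32
= (365/365)×(364/365)×...×(333/365)
= 0.225028

P ≈ 0.2250 ≈ 22.50%


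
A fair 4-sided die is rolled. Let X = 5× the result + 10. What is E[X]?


E[die] = (1+4)/2 = 5/2
E[X] = 5×5/2 + 10 = 45/2

E[X] = 45/2


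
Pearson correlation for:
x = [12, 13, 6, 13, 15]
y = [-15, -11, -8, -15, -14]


n=5, Σx=59, Σy=-63, Σxy=-776, Σx²=743, Σy²=831
r = (5×(-776) - 59×(-63))/√((5×743 - 59²)(5×831 - (-63)²))
= -163/√(234×186) = -163/√43524 ≈ -163/208.6241 ≈ -0.7813

r ≈ -0.7813


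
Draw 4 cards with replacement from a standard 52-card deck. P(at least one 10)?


P(not a 10) = 48/52 = 12/13
P(none in 4 draws) = (12/13)^4 = 20736/28561
P(≥1 10) = 1 - 20736/28561 = 7825/28561

P = 7825/28561 ≈ 27.40%


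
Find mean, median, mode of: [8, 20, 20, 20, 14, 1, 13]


Sorted: [1, 8, 13, 14, 20, 20, 20]
Mean = 96/7
Median = 14
Freq: {8: 1, 20: 3, 14: 1, 1: 1, 13: 1}
Mode: [20]

Mean=96/7, Median=14, Mode=20


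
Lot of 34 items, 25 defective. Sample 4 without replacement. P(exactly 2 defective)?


Hypergeometric: C(25,2)×C(9,2)/C(34,4)
= 300×36/46376 = 1350/5797

P(X=2) = 1350/5797 ≈ 23.29%


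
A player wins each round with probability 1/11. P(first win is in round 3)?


Geometric: P(X=3) = (1-p)^(k-1)×p = (10/11)^2×1/11 = 100/1331

P(X=3) = 100/1331 ≈ 7.51%


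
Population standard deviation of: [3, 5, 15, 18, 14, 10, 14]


Mean = 79/7
  (3-79/7)²=3364/49
  (5-79/7)²=1936/49
  (15-79/7)²=676/49
  (18-79/7)²=2209/49
  (14-79/7)²=361/49
  (10-79/7)²=81/49
  (14-79/7)²=361/49
Σ(x-μ)² = 1284/7
σ² = (1284/7)/7 = 1284/49

σ = √(1284/49) ≈ 5.1190


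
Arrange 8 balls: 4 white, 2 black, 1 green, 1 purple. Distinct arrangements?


8!/(4!×2!×1!×1!) = 840

840


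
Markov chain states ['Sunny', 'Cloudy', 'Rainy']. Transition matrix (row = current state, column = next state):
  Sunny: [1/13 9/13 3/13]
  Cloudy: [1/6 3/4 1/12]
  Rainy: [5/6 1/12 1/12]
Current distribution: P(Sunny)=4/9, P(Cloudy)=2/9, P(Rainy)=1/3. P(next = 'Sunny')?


P(next=Sunny) = Σᵢ P(now=i)×P(i→Sunny)
= 4/9×1/13 + 2/9×1/6 + 1/3×5/6
= 4/117 + 1/27 + 5/18 = 245/702

P = 245/702 ≈ 0.3490


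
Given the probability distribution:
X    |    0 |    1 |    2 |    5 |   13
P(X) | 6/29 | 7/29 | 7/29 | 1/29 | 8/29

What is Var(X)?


E[X] = 130/29
E[X²] = 1412/29
Var(X) = E[X²] - (E[X])² = 1412/29 - 16900/841 = 24048/841

Var(X) = 24048/841 ≈ 28.5945


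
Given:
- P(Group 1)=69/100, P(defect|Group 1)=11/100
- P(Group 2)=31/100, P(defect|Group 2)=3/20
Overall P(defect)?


P(B) = Σ P(B|Aᵢ)×P(Aᵢ)
  11/100×69/100 = 759/10000
  3/20×31/100 = 93/2000
Sum = 153/1250

P(defect) = 153/1250 ≈ 12.24%


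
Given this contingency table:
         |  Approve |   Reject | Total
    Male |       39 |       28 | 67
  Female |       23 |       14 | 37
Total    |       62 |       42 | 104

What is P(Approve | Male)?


P(Approve | Male) = 39/(39+28) = 39/67

P(Approve|Male) = 39/67 ≈ 58.21%


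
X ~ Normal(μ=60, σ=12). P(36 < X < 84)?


z₁=(36-60)/12=-2.0, z₂=(84-60)/12=2.0
P = Φ(2.0) - Φ(-2.0) = 0.977250 - 0.022750 = 0.954500 ≈ 0.9545

P(36 < X < 84) ≈ 0.9545


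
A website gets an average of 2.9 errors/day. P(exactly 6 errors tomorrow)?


Poisson(λ=2.9): P(X=6) = e^(-λ)×λ^k/k!
= e^(-2.9) × 2.9^6 / 6!
≈ 0.05502322006 × 594.823321 / 720 ≈ 0.045457

P(X=6) ≈ 0.045457 ≈ 4.55%


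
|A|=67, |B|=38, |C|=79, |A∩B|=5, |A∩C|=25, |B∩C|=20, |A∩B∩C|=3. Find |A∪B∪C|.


|A∪B∪C| = 67+38+79-5-25-20+3 = 137

|A∪B∪C| = 137


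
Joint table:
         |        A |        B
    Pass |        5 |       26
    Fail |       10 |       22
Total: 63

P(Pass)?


P(Pass) = (5+26)/63 = 31/63

P(Pass) = 31/63 ≈ 49.21%


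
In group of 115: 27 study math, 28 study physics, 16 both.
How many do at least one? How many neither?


|A∪B| = 27+28-16 = 39
Neither = 115-39 = 76

At least one: 39; Neither: 76


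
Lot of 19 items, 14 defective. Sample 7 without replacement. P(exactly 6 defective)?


Hypergeometric: C(14,6)×C(5,1)/C(19,7)
= 3003×5/50388 = 385/1292

P(X=6) = 385/1292 ≈ 29.80%


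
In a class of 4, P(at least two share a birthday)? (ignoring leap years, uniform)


P(all different) = Π(365-i)/365 for i=0..3
= 0.983644
P(match) = 1 - 0.983644 = 0.016356

P ≈ 0.0164 ≈ 1.64%


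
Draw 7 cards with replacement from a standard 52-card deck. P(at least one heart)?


P(not a heart) = 39/52 = 3/4
P(none in 7 draws) = (3/4)^7 = 2187/16384
P(≥1 heart) = 1 - 2187/16384 = 14197/16384

P = 14197/16384 ≈ 86.65%


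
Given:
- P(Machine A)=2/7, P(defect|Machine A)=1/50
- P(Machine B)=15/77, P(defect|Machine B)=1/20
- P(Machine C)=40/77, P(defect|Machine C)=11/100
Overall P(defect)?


P(B) = Σ P(B|Aᵢ)×P(Aᵢ)
  1/50×2/7 = 1/175
  1/20×15/77 = 3/308
  11/100×40/77 = 2/35
Sum = 559/7700

P(defect) = 559/7700 ≈ 7.26%


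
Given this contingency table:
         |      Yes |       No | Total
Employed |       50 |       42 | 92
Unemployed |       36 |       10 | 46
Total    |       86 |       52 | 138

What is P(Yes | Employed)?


P(Yes | Employed) = 50/(50+42) = 50/92 = 25/46

P(Yes|Employed) = 25/46 ≈ 54.35%


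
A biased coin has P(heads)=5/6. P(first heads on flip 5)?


Geometric: P(X=5) = (1-p)^(k-1)×p = (1/6)^4×5/6 = 5/7776

P(X=5) = 5/7776 ≈ 0.06%


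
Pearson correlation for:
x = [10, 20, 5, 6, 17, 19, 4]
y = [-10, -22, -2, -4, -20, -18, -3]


n=7, Σx=81, Σy=-79, Σxy=-1268, Σx²=1227, Σy²=1337
r = (7×(-1268) - 81×(-79))/√((7×1227 - 81²)(7×1337 - (-79)²))
= -2477/√(2028×3118) = -2477/√6323304 ≈ -2477/2514.6181 ≈ -0.9850

r ≈ -0.9850


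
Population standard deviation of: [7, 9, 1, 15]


Mean = 32/4 = 8
  (7-8)²=1
  (9-8)²=1
  (1-8)²=49
  (15-8)²=49
Σ(x-μ)² = 100
σ² = 100/4 = 25

σ = √(25) ≈ 5.0000


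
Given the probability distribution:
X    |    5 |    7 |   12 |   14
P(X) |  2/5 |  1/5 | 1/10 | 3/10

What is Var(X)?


E[X] = 44/5
E[X²] = 93
Var(X) = E[X²] - (E[X])² = 93 - 1936/25 = 389/25

Var(X) = 389/25 ≈ 15.5600


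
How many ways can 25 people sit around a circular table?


Circular arrangements of 25 distinct objects: fix one position to break rotational symmetry.
(n-1)! = 24! = 620448401733239439360000

620448401733239439360000


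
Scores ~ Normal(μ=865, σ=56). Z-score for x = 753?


z = (x - μ)/σ = (753 - 865)/56 = -2.0

z = -2.0


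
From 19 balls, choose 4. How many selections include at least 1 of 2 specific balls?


Complement: C(19,4) - C(17,4) = 3876 - 2380 = 1496

1496


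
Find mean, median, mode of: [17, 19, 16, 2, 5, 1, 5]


Sorted: [1, 2, 5, 5, 16, 17, 19]
Mean = 65/7
Median = 5
Freq: {17: 1, 19: 1, 16: 1, 2: 1, 5: 2, 1: 1}
Mode: [5]

Mean=65/7, Median=5, Mode=5


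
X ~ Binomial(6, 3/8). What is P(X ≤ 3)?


P(X ≤ 3) = Σ P(X=i) for i=0..3
P(X=0) = 15625/262144
P(X=1) = 28125/131072
P(X=2) = 84375/262144
P(X=3) = 16875/65536
Sum = 111875/131072

P(X ≤ 3) = 111875/131072 ≈ 85.35%


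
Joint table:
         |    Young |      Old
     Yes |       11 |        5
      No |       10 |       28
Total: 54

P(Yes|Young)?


P(Yes|Young) = 11/(11+10) = 11/21

P = 11/21 ≈ 52.38%


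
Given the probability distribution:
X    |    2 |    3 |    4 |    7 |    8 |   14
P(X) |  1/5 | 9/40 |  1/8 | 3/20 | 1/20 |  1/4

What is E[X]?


E[X] = Σ x·P(X=x)
= (2)×(1/5) + (3)×(9/40) + (4)×(1/8) + (7)×(3/20) + (8)×(1/20) + (14)×(1/4)
= 261/40

E[X] = 261/40


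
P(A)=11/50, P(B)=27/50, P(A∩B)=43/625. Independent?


P(A)×P(B) = 297/2500
P(A∩B) = 43/625
Not equal → NOT independent

No, not independent


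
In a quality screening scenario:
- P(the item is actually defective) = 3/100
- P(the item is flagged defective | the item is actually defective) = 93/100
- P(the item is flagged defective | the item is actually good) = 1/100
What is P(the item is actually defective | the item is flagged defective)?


Using Bayes' theorem:
P(A|B) = P(B|A)·P(A) / P(B)

P(the item is flagged defective) = 93/100 × 3/100 + 1/100 × 97/100
= 279/10000 + 97/10000 = 47/1250

P(the item is actually defective|the item is flagged defective) = (279/10000) / (47/1250) = 279/376

P(the item is actually defective|the item is flagged defective) = 279/376 ≈ 74.20%


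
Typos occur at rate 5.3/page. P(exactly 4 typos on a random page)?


Poisson(λ=5.3): P(X=4) = e^(-λ)×λ^k/k!
= e^(-5.3) × 5.3^4 / 4!
≈ 0.004991593907 × 789.0481 / 24 ≈ 0.164109

P(X=4) ≈ 0.164109 ≈ 16.41%


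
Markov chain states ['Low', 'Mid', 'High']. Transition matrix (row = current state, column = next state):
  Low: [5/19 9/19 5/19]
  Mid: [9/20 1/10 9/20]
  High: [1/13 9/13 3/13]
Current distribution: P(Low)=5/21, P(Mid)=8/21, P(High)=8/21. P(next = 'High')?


P(next=High) = Σᵢ P(now=i)×P(i→High)
= 5/21×5/19 + 8/21×9/20 + 8/21×3/13
= 25/399 + 6/35 + 8/91 = 1193/3705

P = 1193/3705 ≈ 0.3220


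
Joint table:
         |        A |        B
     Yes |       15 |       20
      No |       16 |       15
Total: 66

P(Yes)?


P(Yes) = (15+20)/66 = 35/66

P(Yes) = 35/66 ≈ 53.03%


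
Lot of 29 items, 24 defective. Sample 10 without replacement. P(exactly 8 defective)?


Hypergeometric: C(24,8)×C(5,2)/C(29,10)
= 735471×10/20030010 = 969/2639

P(X=8) = 969/2639 ≈ 36.72%


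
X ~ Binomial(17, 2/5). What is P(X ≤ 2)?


P(X ≤ 2) = Σ P(X=i) for i=0..2
P(X=0) = 129140163/762939453125
P(X=1) = 1463588514/762939453125
P(X=2) = 7805805408/762939453125
Sum = 1879706817/152587890625

P(X ≤ 2) = 1879706817/152587890625 ≈ 1.23%


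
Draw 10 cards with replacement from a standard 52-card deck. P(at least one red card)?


P(not a red card) = 26/52 = 1/2
P(none in 10 draws) = (1/2)^10 = 1/1024
P(≥1 red card) = 1 - 1/1024 = 1023/1024

P = 1023/1024 ≈ 99.90%


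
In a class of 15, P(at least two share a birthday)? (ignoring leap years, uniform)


P(all different) = Π(365-i)/365 for i=0..14
= 0.747099
P(match) = 1 - 0.747099 = 0.252901

P ≈ 0.2529 ≈ 25.29%


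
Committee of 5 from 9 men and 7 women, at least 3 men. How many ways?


Count by #men:
  3M,2W: C(9,3)×C(7,2)=1764
  4M,1W: C(9,4)×C(7,1)=882
  5M,0W: C(9,5)×C(7,0)=126
Total = 2772

2772


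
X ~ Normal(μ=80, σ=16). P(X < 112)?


z = (112-80)/16 = 2.0
P(Z < 2.0) = 0.9772

P(X < 112) ≈ 0.9772


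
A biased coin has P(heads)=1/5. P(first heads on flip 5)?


Geometric: P(X=5) = (1-p)^(k-1)×p = (4/5)^4×1/5 = 256/3125

P(X=5) = 256/3125 ≈ 8.19%


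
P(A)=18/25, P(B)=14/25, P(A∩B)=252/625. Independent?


P(A)×P(B) = 252/625
P(A∩B) = 252/625
Equal ✓ → Independent

Yes, independent


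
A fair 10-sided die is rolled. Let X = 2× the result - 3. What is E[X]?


E[die] = (1+10)/2 = 11/2
E[X] = 2×11/2 - 3 = 8

E[X] = 8


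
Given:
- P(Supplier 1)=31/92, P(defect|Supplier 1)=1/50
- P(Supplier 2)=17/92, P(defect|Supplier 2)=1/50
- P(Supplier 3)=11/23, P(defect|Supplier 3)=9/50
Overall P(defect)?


P(B) = Σ P(B|Aᵢ)×P(Aᵢ)
  1/50×31/92 = 31/4600
  1/50×17/92 = 17/4600
  9/50×11/23 = 99/1150
Sum = 111/1150

P(defect) = 111/1150 ≈ 9.65%


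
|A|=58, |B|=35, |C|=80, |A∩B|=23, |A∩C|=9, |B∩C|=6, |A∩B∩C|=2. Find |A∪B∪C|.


|A∪B∪C| = 58+35+80-23-9-6+2 = 137

|A∪B∪C| = 137


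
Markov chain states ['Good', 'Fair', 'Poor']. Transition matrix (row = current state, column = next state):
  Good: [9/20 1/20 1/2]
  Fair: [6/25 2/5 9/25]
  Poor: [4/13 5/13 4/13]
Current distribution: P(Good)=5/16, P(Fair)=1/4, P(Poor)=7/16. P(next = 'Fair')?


P(next=Fair) = Σᵢ P(now=i)×P(i→Fair)
= 5/16×1/20 + 1/4×2/5 + 7/16×5/13
= 1/64 + 1/10 + 35/208 = 1181/4160

P = 1181/4160 ≈ 0.2839


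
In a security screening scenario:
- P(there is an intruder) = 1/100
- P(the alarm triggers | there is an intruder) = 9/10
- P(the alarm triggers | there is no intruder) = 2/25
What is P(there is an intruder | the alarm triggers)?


Using Bayes' theorem:
P(A|B) = P(B|A)·P(A) / P(B)

P(the alarm triggers) = 9/10 × 1/100 + 2/25 × 99/100
= 9/1000 + 99/1250 = 441/5000

P(there is an intruder|the alarm triggers) = (9/1000) / (441/5000) = 5/49

P(there is an intruder|the alarm triggers) = 5/49 ≈ 10.20%


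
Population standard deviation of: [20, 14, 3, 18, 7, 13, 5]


Mean = 80/7
  (20-80/7)²=3600/49
  (14-80/7)²=324/49
  (3-80/7)²=3481/49
  (18-80/7)²=2116/49
  (7-80/7)²=961/49
  (13-80/7)²=121/49
  (5-80/7)²=2025/49
Σ(x-μ)² = 1804/7
σ² = (1804/7)/7 = 1804/49

σ = √(1804/49) ≈ 6.0676


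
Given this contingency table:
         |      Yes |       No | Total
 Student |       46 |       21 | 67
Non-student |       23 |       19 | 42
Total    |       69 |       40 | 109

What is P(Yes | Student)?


P(Yes | Student) = 46/(46+21) = 46/67

P(Yes|Student) = 46/67 ≈ 68.66%


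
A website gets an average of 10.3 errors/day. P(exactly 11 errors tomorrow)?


Poisson(λ=10.3): P(X=11) = e^(-λ)×λ^k/k!
= e^(-10.3) × 10.3^11 / 11!
≈ 3.363309519e-05 × 138423387072 / 39916800 ≈ 0.116633

P(X=11) ≈ 0.116633 ≈ 11.66%


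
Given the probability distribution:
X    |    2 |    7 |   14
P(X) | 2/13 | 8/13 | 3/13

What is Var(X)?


E[X] = 102/13
E[X²] = 76
Var(X) = E[X²] - (E[X])² = 76 - 10404/169 = 2440/169

Var(X) = 2440/169 ≈ 14.4379


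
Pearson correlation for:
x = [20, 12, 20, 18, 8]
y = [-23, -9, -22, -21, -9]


n=5, Σx=78, Σy=-84, Σxy=-1458, Σx²=1332, Σy²=1616
r = (5×(-1458) - 78×(-84))/√((5×1332 - 78²)(5×1616 - (-84)²))
= -738/√(576×1024) = -738/√589824 ≈ -738/768.0000 ≈ -0.9609

r ≈ -0.9609


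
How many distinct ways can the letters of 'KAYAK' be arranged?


Letters: 5, freq: {'K': 2, 'A': 2, 'Y': 1}
5!/(2!×2!×1!) = 120/4 = 30

30


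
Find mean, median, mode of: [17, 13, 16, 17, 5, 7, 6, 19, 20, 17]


Sorted: [5, 6, 7, 13, 16, 17, 17, 17, 19, 20]
Mean = 137/10
Median = 33/2
Freq: {17: 3, 13: 1, 16: 1, 5: 1, 7: 1, 6: 1, 19: 1, 20: 1}
Mode: [17]

Mean=137/10, Median=33/2, Mode=17


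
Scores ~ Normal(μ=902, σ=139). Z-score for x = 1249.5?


z = (x - μ)/σ = (1249.5 - 902)/139 = 2.5

z = 2.5


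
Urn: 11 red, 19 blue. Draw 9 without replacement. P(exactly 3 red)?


Hypergeometric: C(11,3)×C(19,6)/C(30,9)
= 165×27132/14307150 = 13566/43355

P(X=3) = 13566/43355 ≈ 31.29%


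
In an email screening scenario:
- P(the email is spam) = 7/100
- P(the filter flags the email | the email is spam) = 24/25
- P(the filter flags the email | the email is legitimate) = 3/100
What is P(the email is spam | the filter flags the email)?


Using Bayes' theorem:
P(A|B) = P(B|A)·P(A) / P(B)

P(the filter flags the email) = 24/25 × 7/100 + 3/100 × 93/100
= 42/625 + 279/10000 = 951/10000

P(the email is spam|the filter flags the email) = (42/625) / (951/10000) = 224/317

P(the email is spam|the filter flags the email) = 224/317 ≈ 70.66%


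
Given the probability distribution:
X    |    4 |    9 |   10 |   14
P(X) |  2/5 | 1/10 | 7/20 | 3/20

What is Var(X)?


E[X] = 81/10
E[X²] = 789/10
Var(X) = E[X²] - (E[X])² = 789/10 - 6561/100 = 1329/100

Var(X) = 1329/100 ≈ 13.2900


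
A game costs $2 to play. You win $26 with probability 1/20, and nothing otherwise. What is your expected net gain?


E[gain] = (26-2)×1/20 + (-2)×19/20
= 6/5 - 19/10 = -7/10

Expected net gain = $-7/10 ≈ $-0.70


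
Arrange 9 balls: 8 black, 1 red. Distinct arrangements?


9!/(8!×1!) = 9

9


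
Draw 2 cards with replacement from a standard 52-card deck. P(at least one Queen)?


P(not a Queen) = 48/52 = 12/13
P(none in 2 draws) = (12/13)^2 = 144/169
P(≥1 Queen) = 1 - 144/169 = 25/169

P = 25/169 ≈ 14.79%


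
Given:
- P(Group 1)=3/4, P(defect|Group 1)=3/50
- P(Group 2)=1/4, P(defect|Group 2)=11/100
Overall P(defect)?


P(B) = Σ P(B|Aᵢ)×P(Aᵢ)
  3/50×3/4 = 9/200
  11/100×1/4 = 11/400
Sum = 29/400

P(defect) = 29/400 ≈ 7.25%


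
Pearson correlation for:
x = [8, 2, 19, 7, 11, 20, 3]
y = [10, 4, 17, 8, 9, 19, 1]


n=7, Σx=70, Σy=68, Σxy=949, Σx²=1008, Σy²=912
r = (7×949 - 70×68)/√((7×1008 - 70²)(7×912 - 68²))
= 1883/√(2156×1760) = 1883/√3794560 ≈ 1883/1947.9630 ≈ 0.9667

r ≈ 0.9667


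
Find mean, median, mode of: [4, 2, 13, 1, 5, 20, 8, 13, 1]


Sorted: [1, 1, 2, 4, 5, 8, 13, 13, 20]
Mean = 67/9
Median = 5
Freq: {4: 1, 2: 1, 13: 2, 1: 2, 5: 1, 20: 1, 8: 1}
Mode: [1, 13]

Mean=67/9, Median=5, Mode=[1, 13]


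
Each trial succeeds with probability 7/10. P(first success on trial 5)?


Geometric: P(X=5) = (1-p)^(k-1)×p = (3/10)^4×7/10 = 567/100000

P(X=5) = 567/100000 ≈ 0.57%


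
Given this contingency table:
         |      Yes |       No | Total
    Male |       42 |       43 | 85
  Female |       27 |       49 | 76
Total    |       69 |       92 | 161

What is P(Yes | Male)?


P(Yes | Male) = 42/(42+43) = 42/85

P(Yes|Male) = 42/85 ≈ 49.41%


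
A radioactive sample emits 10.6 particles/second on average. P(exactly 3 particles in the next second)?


Poisson(λ=10.6): P(X=3) = e^(-λ)×λ^k/k!
= e^(-10.6) × 10.6^3 / 3!
≈ 2.491600973e-05 × 1191.016 / 6 ≈ 0.004946

P(X=3) ≈ 0.004946 ≈ 0.49%


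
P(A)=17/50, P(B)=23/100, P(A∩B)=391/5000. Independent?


P(A)×P(B) = 391/5000
P(A∩B) = 391/5000
Equal ✓ → Independent

Yes, independent


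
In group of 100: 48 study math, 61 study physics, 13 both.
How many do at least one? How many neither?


|A∪B| = 48+61-13 = 96
Neither = 100-96 = 4

At least one: 96; Neither: 4


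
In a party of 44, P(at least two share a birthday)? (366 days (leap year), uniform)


P(all different) = Π(366-i)/366 for i=0..43
= 0.067633
P(match) = 1 - 0.067633 = 0.932367

P ≈ 0.9324 ≈ 93.24%


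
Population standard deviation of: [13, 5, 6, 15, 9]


Mean = 48/5
  (13-48/5)²=289/25
  (5-48/5)²=529/25
  (6-48/5)²=324/25
  (15-48/5)²=729/25
  (9-48/5)²=9/25
Σ(x-μ)² = 376/5
σ² = (376/5)/5 = 376/25

σ = √(376/25) ≈ 3.8781


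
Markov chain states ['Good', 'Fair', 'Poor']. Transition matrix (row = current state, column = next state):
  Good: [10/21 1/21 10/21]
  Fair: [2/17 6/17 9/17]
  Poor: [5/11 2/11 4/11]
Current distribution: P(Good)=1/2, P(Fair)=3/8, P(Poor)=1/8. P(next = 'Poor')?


P(next=Poor) = Σᵢ P(now=i)×P(i→Poor)
= 1/2×10/21 + 3/8×9/17 + 1/8×4/11
= 5/21 + 27/136 + 1/22 = 15145/31416

P = 15145/31416 ≈ 0.4821


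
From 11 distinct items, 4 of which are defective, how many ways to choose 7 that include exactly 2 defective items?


Choose 2 of the 4 defective items and 5 of the other 7 items:
C(4,2)×C(7,5) = 6×21 = 126

126
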